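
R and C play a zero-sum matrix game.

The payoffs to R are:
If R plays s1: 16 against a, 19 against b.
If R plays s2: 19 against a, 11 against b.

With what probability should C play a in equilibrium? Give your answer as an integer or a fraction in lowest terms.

8/11

Row minima are 16 and 11, so R's maximin is 16; column maxima are 19 and 19, so C's minimax is 19. These differ, so the equilibrium is in mixed strategies.
Let C play a with probability q. R is indifferent when 16q + 19(1−q) = 19q + 11(1−q), giving q = 8/11.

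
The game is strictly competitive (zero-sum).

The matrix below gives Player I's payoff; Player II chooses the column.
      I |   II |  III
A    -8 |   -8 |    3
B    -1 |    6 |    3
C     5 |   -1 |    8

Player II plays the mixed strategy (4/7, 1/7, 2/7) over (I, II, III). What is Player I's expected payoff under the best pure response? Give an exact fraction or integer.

A: (-8)·(4/7) + (-8)·(1/7) + (3)·(2/7) = -34/7.
B: (-1)·(4/7) + (6)·(1/7) + (3)·(2/7) = 8/7.
C: (5)·(4/7) + (-1)·(1/7) + (8)·(2/7) = 5.
The best pure response is C with expected payoff 5.

5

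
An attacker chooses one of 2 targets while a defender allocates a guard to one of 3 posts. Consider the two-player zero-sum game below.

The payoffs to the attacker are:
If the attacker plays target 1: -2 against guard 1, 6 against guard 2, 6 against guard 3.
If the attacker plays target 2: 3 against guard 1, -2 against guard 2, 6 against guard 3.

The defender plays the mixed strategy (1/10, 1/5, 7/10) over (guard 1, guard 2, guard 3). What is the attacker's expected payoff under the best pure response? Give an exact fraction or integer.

26/5

target 1: (-2)·(1/10) + (6)·(1/5) + (6)·(7/10) = 26/5.
target 2: (3)·(1/10) + (-2)·(1/5) + (6)·(7/10) = 41/10.
The best pure response is target 1 with expected payoff 26/5.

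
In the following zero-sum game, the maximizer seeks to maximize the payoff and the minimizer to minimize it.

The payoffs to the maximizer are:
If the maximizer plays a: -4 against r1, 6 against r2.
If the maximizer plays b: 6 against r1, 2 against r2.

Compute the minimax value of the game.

Row minima are -4 and 2, so the maximizer's maximin is 2; column maxima are 6 and 6, so the minimizer's minimax is 6. These differ, so the equilibrium is in mixed strategies.
Let the maximizer play a with probability p. The minimizer is indifferent when −4p + 6(1−p) = 6p + 2(1−p), giving p = 2/7.
Let the minimizer play r1 with probability q. The maximizer is indifferent when −4q + 6(1−q) = 6q + 2(1−q), giving q = 2/7.
The value is -4·(2/7) + (6)·(5/7) = 22/7.

22/7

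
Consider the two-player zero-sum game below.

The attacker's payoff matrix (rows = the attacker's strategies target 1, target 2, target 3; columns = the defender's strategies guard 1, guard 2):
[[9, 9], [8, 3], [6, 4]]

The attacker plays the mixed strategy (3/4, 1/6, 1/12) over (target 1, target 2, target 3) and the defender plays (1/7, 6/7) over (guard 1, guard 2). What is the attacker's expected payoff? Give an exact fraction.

Against (1/7, 6/7), each row's expected payoff is target 1: 9; target 2: 26/7; target 3: 30/7.
Taking the (3/4, 1/6, 1/12)-weighted average: (3/4)·(9) + (1/6)·(26/7) + (1/12)·(30/7) = 649/84.

649/84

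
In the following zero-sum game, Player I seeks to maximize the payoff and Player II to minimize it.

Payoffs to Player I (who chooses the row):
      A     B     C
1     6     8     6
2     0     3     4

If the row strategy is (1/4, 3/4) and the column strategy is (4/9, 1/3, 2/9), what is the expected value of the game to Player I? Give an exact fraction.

37/12

Against (4/9, 1/3, 2/9), each row's expected payoff is 1: 20/3; 2: 17/9.
Taking the (1/4, 3/4)-weighted average: (1/4)·(20/3) + (3/4)·(17/9) = 37/12.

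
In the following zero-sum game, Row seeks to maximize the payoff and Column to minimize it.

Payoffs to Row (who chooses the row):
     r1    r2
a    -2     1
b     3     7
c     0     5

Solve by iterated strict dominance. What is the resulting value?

Row c is strictly dominated by row b (3>0, 7>5); eliminate c.
Row a is strictly dominated by row b (3>-2, 7>1); eliminate a.
Column r2 is strictly dominated by r1 for Column (3<7); eliminate r2.
Only (b, r1) remains, with payoff 3.

3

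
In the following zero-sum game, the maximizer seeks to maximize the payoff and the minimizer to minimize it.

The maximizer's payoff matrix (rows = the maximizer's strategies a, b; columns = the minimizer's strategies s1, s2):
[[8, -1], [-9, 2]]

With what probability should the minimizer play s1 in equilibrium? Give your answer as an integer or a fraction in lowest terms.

3/20

Row minima are -1 and -9, so the maximizer's maximin is -1; column maxima are 8 and 2, so the minimizer's minimax is 2. These differ, so the equilibrium is in mixed strategies.
Let the minimizer play s1 with probability q. The maximizer is indifferent when 8q − (1−q) = −9q + 2(1−q), giving q = 3/20.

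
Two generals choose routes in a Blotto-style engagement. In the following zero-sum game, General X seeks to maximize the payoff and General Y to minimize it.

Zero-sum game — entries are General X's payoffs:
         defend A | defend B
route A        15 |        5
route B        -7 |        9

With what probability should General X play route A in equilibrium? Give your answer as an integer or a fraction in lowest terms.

Row minima are 5 and -7, so General X's maximin is 5; column maxima are 15 and 9, so General Y's minimax is 9. These differ, so the equilibrium is in mixed strategies.
Let General X play route A with probability p. General Y is indifferent when 15p − 7(1−p) = 5p + 9(1−p), giving p = 8/13.

8/13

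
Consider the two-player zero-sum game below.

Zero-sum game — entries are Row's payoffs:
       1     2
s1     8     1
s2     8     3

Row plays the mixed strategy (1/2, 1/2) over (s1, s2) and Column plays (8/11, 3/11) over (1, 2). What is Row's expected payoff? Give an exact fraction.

70/11

Against (8/11, 3/11), each row's expected payoff is s1: 67/11; s2: 73/11.
Taking the (1/2, 1/2)-weighted average: (1/2)·(67/11) + (1/2)·(73/11) = 70/11.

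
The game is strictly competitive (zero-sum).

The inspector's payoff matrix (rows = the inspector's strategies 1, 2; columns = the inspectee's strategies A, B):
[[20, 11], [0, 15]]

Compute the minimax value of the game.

Row minima are 11 and 0, so the inspector's maximin is 11; column maxima are 20 and 15, so the inspectee's minimax is 15. These differ, so the equilibrium is in mixed strategies.
Let the inspector play 1 with probability p. The inspectee is indifferent when 20p = 11p + 15(1−p), giving p = 5/8.
Let the inspectee play A with probability q. The inspector is indifferent when 20q + 11(1−q) = 15(1−q), giving q = 1/6.
The value is 20·(1/6) + (11)·(5/6) = 25/2.

25/2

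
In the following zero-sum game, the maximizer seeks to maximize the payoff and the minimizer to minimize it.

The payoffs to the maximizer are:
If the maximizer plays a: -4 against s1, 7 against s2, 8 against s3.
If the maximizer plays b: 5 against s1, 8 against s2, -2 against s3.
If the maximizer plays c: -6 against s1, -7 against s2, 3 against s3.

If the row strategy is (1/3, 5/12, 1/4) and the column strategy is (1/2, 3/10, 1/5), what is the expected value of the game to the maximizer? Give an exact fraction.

Against (1/2, 3/10, 1/5), each row's expected payoff is a: 17/10; b: 9/2; c: -9/2.
Taking the (1/3, 5/12, 1/4)-weighted average: (1/3)·(17/10) + (5/12)·(9/2) + (1/4)·(-9/2) = 79/60.

79/60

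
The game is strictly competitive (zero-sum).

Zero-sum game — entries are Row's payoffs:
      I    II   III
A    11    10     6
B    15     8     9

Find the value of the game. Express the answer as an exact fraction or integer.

42/5

Column I is strictly dominated by III for Column (it gives Row more in every row).
The remaining 2×2 game on (A, B) × (II, III) has no saddle point. Let Row play A with probability p; indifference gives 10p + 8(1−p) = 6p + 9(1−p), so p = 1/5.
Similarly Column's optimal q on II is 3/5, and the value is 10·(3/5) + (6)·(2/5) = 42/5.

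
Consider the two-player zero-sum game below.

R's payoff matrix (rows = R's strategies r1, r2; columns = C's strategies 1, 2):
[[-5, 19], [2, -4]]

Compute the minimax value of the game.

Row minima are -5 and -4, so R's maximin is -4; column maxima are 2 and 19, so C's minimax is 2. These differ, so the equilibrium is in mixed strategies.
Let R play r1 with probability p. C is indifferent when −5p + 2(1−p) = 19p − 4(1−p), giving p = 1/5.
Let C play 1 with probability q. R is indifferent when −5q + 19(1−q) = 2q − 4(1−q), giving q = 23/30.
The value is -5·(23/30) + (19)·(7/30) = 3/5.

3/5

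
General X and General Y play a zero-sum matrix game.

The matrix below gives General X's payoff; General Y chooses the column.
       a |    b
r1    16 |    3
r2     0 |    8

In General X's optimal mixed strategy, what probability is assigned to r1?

Row minima are 3 and 0, so General X's maximin is 3; column maxima are 16 and 8, so General Y's minimax is 8. These differ, so the equilibrium is in mixed strategies.
Let General X play r1 with probability p. General Y is indifferent when 16p = 3p + 8(1−p), giving p = 8/21.

8/21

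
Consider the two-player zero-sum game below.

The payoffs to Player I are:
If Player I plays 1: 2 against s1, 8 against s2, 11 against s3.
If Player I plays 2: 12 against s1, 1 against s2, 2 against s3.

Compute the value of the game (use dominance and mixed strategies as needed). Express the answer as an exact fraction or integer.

94/17

Column s3 is strictly dominated by s2 for Player II (it gives Player I more in every row).
The remaining 2×2 game on (1, 2) × (s1, s2) has no saddle point. Let Player I play 1 with probability p; indifference gives 2p + 12(1−p) = 8p + (1−p), so p = 11/17.
Similarly Player II's optimal q on s1 is 7/17, and the value is 2·(7/17) + (8)·(10/17) = 94/17.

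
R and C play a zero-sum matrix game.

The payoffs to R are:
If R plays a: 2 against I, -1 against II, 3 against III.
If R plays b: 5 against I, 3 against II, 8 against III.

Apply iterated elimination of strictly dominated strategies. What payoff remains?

Column III is strictly dominated by I for C (2<3, 5<8); eliminate III.
Row a is strictly dominated by row b (5>2, 3>-1); eliminate a.
Column I is strictly dominated by II for C (3<5); eliminate I.
Only (b, II) remains, with payoff 3.

3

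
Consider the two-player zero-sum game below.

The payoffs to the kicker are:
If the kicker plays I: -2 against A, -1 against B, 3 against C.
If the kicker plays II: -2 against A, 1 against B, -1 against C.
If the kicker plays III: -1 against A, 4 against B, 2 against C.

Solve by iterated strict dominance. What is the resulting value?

-1

Row II is strictly dominated by row III (-1>-2, 4>1, 2>-1); eliminate II.
Column B is strictly dominated by A for the goalkeeper (-2<-1, -1<4); eliminate B.
Column C is strictly dominated by A for the goalkeeper (-2<3, -1<2); eliminate C.
Row I is strictly dominated by row III (-1>-2); eliminate I.
Only (III, A) remains, with payoff -1.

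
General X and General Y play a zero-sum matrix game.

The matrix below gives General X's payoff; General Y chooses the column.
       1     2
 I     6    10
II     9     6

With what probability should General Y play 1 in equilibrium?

4/7

Row minima are 6 and 6, so General X's maximin is 6; column maxima are 9 and 10, so General Y's minimax is 9. These differ, so the equilibrium is in mixed strategies.
Let General Y play 1 with probability q. General X is indifferent when 6q + 10(1−q) = 9q + 6(1−q), giving q = 4/7.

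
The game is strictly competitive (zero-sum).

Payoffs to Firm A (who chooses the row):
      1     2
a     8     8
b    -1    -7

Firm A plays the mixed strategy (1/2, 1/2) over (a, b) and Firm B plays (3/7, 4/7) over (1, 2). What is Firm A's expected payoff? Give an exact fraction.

Against (3/7, 4/7), each row's expected payoff is a: 8; b: -31/7.
Taking the (1/2, 1/2)-weighted average: (1/2)·(8) + (1/2)·(-31/7) = 25/14.

25/14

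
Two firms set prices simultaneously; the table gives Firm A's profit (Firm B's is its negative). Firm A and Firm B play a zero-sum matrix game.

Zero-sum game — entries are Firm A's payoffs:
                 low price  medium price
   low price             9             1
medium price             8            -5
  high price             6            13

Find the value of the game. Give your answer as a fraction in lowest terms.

Row medium price is strictly dominated by row low price, so Firm A never plays it.
The remaining 2×2 game on (low price, high price) × (low price, medium price) has no saddle point. Let Firm A play low price with probability p; indifference gives 9p + 6(1−p) = p + 13(1−p), so p = 7/15.
Similarly Firm B's optimal q on low price is 4/5, and the value is 9·(4/5) + (1)·(1/5) = 37/5.

37/5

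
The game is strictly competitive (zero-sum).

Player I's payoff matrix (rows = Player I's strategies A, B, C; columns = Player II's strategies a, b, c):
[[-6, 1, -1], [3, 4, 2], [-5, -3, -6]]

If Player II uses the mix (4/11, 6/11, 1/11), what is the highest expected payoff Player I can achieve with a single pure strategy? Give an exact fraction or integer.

38/11

A: (-6)·(4/11) + (1)·(6/11) + (-1)·(1/11) = -19/11.
B: (3)·(4/11) + (4)·(6/11) + (2)·(1/11) = 38/11.
C: (-5)·(4/11) + (-3)·(6/11) + (-6)·(1/11) = -4.
The best pure response is B with expected payoff 38/11.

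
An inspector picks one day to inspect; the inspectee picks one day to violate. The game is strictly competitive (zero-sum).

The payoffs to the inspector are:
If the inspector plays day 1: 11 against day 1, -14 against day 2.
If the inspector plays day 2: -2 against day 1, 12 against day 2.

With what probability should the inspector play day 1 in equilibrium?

14/39

Row minima are -14 and -2, so the inspector's maximin is -2; column maxima are 11 and 12, so the inspectee's minimax is 11. These differ, so the equilibrium is in mixed strategies.
Let the inspector play day 1 with probability p. The inspectee is indifferent when 11p − 2(1−p) = −14p + 12(1−p), giving p = 14/39.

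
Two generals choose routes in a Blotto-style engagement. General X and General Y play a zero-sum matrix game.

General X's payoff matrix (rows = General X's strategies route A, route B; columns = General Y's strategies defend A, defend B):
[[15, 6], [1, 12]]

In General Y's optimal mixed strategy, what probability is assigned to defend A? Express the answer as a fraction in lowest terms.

3/10

Row minima are 6 and 1, so General X's maximin is 6; column maxima are 15 and 12, so General Y's minimax is 12. These differ, so the equilibrium is in mixed strategies.
Let General Y play defend A with probability q. General X is indifferent when 15q + 6(1−q) = q + 12(1−q), giving q = 3/10.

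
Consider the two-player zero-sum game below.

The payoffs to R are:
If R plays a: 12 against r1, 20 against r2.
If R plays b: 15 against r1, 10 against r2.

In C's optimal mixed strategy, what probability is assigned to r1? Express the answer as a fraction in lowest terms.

Row minima are 12 and 10, so R's maximin is 12; column maxima are 15 and 20, so C's minimax is 15. These differ, so the equilibrium is in mixed strategies.
Let C play r1 with probability q. R is indifferent when 12q + 20(1−q) = 15q + 10(1−q), giving q = 10/13.

10/13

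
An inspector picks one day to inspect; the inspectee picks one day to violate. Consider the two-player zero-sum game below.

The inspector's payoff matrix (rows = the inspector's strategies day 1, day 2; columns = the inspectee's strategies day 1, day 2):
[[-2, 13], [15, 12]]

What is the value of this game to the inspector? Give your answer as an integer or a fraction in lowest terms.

Row minima are -2 and 12, so the inspector's maximin is 12; column maxima are 15 and 13, so the inspectee's minimax is 13. These differ, so the equilibrium is in mixed strategies.
Let the inspector play day 1 with probability p. The inspectee is indifferent when −2p + 15(1−p) = 13p + 12(1−p), giving p = 1/6.
Let the inspectee play day 1 with probability q. The inspector is indifferent when −2q + 13(1−q) = 15q + 12(1−q), giving q = 1/18.
The value is -2·(1/18) + (13)·(17/18) = 73/6.

73/6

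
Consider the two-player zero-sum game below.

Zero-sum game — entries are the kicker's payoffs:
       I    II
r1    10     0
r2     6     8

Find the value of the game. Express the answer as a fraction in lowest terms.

Row minima are 0 and 6, so the kicker's maximin is 6; column maxima are 10 and 8, so the goalkeeper's minimax is 8. These differ, so the equilibrium is in mixed strategies.
Let the kicker play r1 with probability p. The goalkeeper is indifferent when 10p + 6(1−p) = 8(1−p), giving p = 1/6.
Let the goalkeeper play I with probability q. The kicker is indifferent when 10q = 6q + 8(1−q), giving q = 2/3.
The value is 10·(2/3) + (0)·(1/3) = 20/3.

20/3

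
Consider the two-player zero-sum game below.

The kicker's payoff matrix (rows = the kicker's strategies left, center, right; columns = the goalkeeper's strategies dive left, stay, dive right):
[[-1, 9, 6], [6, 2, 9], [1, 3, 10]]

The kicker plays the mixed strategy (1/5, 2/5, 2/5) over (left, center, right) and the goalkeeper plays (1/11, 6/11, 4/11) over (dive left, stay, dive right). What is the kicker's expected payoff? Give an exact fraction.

303/55

Against (1/11, 6/11, 4/11), each row's expected payoff is left: 7; center: 54/11; right: 59/11.
Taking the (1/5, 2/5, 2/5)-weighted average: (1/5)·(7) + (2/5)·(54/11) + (2/5)·(59/11) = 303/55.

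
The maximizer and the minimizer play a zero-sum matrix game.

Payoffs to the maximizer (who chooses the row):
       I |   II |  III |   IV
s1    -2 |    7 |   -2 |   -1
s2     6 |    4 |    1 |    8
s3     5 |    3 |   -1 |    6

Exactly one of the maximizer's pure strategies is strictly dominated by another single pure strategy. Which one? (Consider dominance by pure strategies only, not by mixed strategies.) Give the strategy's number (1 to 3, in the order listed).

3

Compare s3 with s2: 6 > 5, 4 > 3, 1 > -1, 8 > 6.
So s2 strictly dominates s3 for the maximizer; s3 is strictly dominated.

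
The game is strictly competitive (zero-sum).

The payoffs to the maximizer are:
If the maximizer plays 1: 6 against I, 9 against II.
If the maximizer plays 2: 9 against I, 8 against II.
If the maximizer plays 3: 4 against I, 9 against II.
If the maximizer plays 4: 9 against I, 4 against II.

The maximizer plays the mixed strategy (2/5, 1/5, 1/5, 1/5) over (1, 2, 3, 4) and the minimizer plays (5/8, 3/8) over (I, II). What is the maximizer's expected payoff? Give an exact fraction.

Against (5/8, 3/8), each row's expected payoff is 1: 57/8; 2: 69/8; 3: 47/8; 4: 57/8.
Taking the (2/5, 1/5, 1/5, 1/5)-weighted average: (2/5)·(57/8) + (1/5)·(69/8) + (1/5)·(47/8) + (1/5)·(57/8) = 287/40.

287/40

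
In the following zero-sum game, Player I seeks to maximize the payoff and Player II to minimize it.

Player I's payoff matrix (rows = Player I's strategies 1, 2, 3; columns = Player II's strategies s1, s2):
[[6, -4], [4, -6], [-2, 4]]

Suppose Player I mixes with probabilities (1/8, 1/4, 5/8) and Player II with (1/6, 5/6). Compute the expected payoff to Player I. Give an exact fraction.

Against (1/6, 5/6), each row's expected payoff is 1: -7/3; 2: -13/3; 3: 3.
Taking the (1/8, 1/4, 5/8)-weighted average: (1/8)·(-7/3) + (1/4)·(-13/3) + (5/8)·(3) = 1/2.

1/2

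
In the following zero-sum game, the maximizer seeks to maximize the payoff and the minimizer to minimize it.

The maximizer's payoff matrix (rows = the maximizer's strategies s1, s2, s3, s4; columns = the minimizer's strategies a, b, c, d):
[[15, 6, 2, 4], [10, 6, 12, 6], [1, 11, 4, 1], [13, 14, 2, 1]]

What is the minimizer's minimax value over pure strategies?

6

The worst case (largest entry) in each column is a: 15, b: 14, c: 12, d: 6.
The best (smallest) of these is 6.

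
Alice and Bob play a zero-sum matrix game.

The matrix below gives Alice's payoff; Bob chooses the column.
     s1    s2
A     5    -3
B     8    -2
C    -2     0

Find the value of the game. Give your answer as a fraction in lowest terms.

Row A is strictly dominated by row B, so Alice never plays it.
The remaining 2×2 game on (B, C) × (s1, s2) has no saddle point. Let Alice play B with probability p; indifference gives 8p − 2(1−p) = −2p, so p = 1/6.
Similarly Bob's optimal q on s1 is 1/6, and the value is 8·(1/6) + (-2)·(5/6) = -1/3.

-1/3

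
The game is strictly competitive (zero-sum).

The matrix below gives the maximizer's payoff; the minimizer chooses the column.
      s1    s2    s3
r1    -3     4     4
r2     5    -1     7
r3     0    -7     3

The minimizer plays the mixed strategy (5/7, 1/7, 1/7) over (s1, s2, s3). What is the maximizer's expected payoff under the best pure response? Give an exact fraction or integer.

31/7

r1: (-3)·(5/7) + (4)·(1/7) + (4)·(1/7) = -1.
r2: (5)·(5/7) + (-1)·(1/7) + (7)·(1/7) = 31/7.
r3: (0)·(5/7) + (-7)·(1/7) + (3)·(1/7) = -4/7.
The best pure response is r2 with expected payoff 31/7.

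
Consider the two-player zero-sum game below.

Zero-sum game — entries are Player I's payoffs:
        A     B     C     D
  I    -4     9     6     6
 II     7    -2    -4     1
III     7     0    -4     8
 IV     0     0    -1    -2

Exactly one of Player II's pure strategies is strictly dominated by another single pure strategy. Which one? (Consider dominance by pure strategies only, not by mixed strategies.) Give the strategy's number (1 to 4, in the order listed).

Player II prefers columns that give Player I less. Compare B with C: 6 < 9, -4 < -2, -4 < 0, -1 < 0.
So C strictly dominates B for Player II; B is strictly dominated.

2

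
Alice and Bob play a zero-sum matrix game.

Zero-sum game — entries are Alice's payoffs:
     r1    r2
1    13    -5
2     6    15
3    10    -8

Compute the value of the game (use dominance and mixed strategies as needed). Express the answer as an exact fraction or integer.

Row 3 is strictly dominated by row 1, so Alice never plays it.
The remaining 2×2 game on (1, 2) × (r1, r2) has no saddle point. Let Alice play 1 with probability p; indifference gives 13p + 6(1−p) = −5p + 15(1−p), so p = 1/3.
Similarly Bob's optimal q on r1 is 20/27, and the value is 13·(20/27) + (-5)·(7/27) = 25/3.

25/3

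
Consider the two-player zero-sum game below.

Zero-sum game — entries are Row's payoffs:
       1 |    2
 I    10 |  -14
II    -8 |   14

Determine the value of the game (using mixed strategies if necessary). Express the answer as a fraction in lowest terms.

Row minima are -14 and -8, so Row's maximin is -8; column maxima are 10 and 14, so Column's minimax is 10. These differ, so the equilibrium is in mixed strategies.
Let Row play I with probability p. Column is indifferent when 10p − 8(1−p) = −14p + 14(1−p), giving p = 11/23.
Let Column play 1 with probability q. Row is indifferent when 10q − 14(1−q) = −8q + 14(1−q), giving q = 14/23.
The value is 10·(14/23) + (-14)·(9/23) = 14/23.

14/23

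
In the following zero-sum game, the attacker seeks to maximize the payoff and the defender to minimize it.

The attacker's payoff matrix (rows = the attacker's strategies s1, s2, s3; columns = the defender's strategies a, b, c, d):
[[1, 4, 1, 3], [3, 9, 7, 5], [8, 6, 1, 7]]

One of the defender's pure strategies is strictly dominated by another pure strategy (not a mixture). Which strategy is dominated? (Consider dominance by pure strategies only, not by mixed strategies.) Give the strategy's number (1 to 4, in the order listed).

2

The defender prefers columns that give the attacker less. Compare b with c: 1 < 4, 7 < 9, 1 < 6.
So c strictly dominates b for the defender; b is strictly dominated.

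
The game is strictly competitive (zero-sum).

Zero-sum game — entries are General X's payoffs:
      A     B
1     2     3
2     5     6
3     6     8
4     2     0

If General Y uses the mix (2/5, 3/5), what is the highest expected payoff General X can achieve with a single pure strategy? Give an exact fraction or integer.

1: (2)·(2/5) + (3)·(3/5) = 13/5.
2: (5)·(2/5) + (6)·(3/5) = 28/5.
3: (6)·(2/5) + (8)·(3/5) = 36/5.
4: (2)·(2/5) + (0)·(3/5) = 4/5.
The best pure response is 3 with expected payoff 36/5.

36/5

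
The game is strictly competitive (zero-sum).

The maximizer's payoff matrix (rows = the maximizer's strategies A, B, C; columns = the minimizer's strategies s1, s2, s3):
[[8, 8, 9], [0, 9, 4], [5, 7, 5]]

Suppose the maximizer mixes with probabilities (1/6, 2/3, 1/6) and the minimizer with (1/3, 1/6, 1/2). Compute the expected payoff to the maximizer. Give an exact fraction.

Against (1/3, 1/6, 1/2), each row's expected payoff is A: 17/2; B: 7/2; C: 16/3.
Taking the (1/6, 2/3, 1/6)-weighted average: (1/6)·(17/2) + (2/3)·(7/2) + (1/6)·(16/3) = 167/36.

167/36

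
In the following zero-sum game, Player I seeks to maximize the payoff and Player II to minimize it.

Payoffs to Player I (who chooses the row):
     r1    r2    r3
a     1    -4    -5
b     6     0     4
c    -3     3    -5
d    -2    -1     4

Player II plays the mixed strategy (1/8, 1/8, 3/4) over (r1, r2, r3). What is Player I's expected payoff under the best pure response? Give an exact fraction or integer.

a: (1)·(1/8) + (-4)·(1/8) + (-5)·(3/4) = -33/8.
b: (6)·(1/8) + (0)·(1/8) + (4)·(3/4) = 15/4.
c: (-3)·(1/8) + (3)·(1/8) + (-5)·(3/4) = -15/4.
d: (-2)·(1/8) + (-1)·(1/8) + (4)·(3/4) = 21/8.
The best pure response is b with expected payoff 15/4.

15/4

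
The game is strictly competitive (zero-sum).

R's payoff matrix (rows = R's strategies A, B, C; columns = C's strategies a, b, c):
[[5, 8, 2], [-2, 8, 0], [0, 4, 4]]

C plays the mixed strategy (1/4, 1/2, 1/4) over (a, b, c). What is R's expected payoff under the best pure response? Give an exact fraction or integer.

23/4

A: (5)·(1/4) + (8)·(1/2) + (2)·(1/4) = 23/4.
B: (-2)·(1/4) + (8)·(1/2) + (0)·(1/4) = 7/2.
C: (0)·(1/4) + (4)·(1/2) + (4)·(1/4) = 3.
The best pure response is A with expected payoff 23/4.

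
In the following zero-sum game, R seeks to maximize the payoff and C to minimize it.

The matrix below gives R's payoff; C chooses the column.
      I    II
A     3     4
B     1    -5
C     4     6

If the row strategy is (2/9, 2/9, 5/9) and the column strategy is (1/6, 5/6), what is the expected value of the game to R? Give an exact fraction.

28/9

Against (1/6, 5/6), each row's expected payoff is A: 23/6; B: -4; C: 17/3.
Taking the (2/9, 2/9, 5/9)-weighted average: (2/9)·(23/6) + (2/9)·(-4) + (5/9)·(17/3) = 28/9.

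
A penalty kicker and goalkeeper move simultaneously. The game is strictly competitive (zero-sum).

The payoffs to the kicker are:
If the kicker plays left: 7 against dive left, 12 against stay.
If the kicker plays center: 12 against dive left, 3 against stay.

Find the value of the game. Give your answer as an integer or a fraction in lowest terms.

Row minima are 7 and 3, so the kicker's maximin is 7; column maxima are 12 and 12, so the goalkeeper's minimax is 12. These differ, so the equilibrium is in mixed strategies.
Let the kicker play left with probability p. The goalkeeper is indifferent when 7p + 12(1−p) = 12p + 3(1−p), giving p = 9/14.
Let the goalkeeper play dive left with probability q. The kicker is indifferent when 7q + 12(1−q) = 12q + 3(1−q), giving q = 9/14.
The value is 7·(9/14) + (12)·(5/14) = 123/14.

123/14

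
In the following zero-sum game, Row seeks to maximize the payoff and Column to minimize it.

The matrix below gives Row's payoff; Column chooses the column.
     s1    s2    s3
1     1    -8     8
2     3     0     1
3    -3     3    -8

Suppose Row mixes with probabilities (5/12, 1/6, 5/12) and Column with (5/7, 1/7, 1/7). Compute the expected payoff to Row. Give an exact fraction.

Against (5/7, 1/7, 1/7), each row's expected payoff is 1: 5/7; 2: 16/7; 3: -20/7.
Taking the (5/12, 1/6, 5/12)-weighted average: (5/12)·(5/7) + (1/6)·(16/7) + (5/12)·(-20/7) = -43/84.

-43/84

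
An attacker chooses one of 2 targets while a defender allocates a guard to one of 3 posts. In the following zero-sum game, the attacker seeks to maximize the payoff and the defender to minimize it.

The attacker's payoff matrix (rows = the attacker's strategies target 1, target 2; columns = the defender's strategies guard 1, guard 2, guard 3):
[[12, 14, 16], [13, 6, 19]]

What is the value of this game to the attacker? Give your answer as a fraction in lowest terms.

Column guard 3 is strictly dominated by guard 1 for the defender (it gives the attacker more in every row).
The remaining 2×2 game on (target 1, target 2) × (guard 1, guard 2) has no saddle point. Let the attacker play target 1 with probability p; indifference gives 12p + 13(1−p) = 14p + 6(1−p), so p = 7/9.
Similarly the defender's optimal q on guard 1 is 8/9, and the value is 12·(8/9) + (14)·(1/9) = 110/9.

110/9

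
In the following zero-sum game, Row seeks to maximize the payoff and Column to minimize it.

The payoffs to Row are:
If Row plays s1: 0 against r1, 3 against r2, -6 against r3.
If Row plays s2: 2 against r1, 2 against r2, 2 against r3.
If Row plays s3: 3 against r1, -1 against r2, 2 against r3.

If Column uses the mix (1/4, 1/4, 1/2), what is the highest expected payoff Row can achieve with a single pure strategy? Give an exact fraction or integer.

s1: (0)·(1/4) + (3)·(1/4) + (-6)·(1/2) = -9/4.
s2: (2)·(1/4) + (2)·(1/4) + (2)·(1/2) = 2.
s3: (3)·(1/4) + (-1)·(1/4) + (2)·(1/2) = 3/2.
The best pure response is s2 with expected payoff 2.

2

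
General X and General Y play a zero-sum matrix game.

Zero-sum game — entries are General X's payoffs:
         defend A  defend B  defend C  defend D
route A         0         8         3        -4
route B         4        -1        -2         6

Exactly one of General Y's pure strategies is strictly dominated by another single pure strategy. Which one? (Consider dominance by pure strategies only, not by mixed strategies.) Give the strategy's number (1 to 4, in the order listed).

General Y prefers columns that give General X less. Compare defend B with defend C: 3 < 8, -2 < -1.
So defend C strictly dominates defend B for General Y; defend B is strictly dominated.

2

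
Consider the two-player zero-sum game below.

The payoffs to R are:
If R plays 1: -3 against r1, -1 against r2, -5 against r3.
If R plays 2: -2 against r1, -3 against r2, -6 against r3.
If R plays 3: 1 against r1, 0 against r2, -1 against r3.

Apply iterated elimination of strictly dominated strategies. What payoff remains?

Row 1 is strictly dominated by row 3 (1>-3, 0>-1, -1>-5); eliminate 1.
Column r2 is strictly dominated by r3 for C (-6<-3, -1<0); eliminate r2.
Column r1 is strictly dominated by r3 for C (-6<-2, -1<1); eliminate r1.
Row 2 is strictly dominated by row 3 (-1>-6); eliminate 2.
Only (3, r3) remains, with payoff -1.

-1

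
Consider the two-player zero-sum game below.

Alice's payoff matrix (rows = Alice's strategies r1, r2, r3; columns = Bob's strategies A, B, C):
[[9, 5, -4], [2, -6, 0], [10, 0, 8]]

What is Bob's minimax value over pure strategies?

The worst case (largest entry) in each column is A: 10, B: 5, C: 8.
The best (smallest) of these is 5.

5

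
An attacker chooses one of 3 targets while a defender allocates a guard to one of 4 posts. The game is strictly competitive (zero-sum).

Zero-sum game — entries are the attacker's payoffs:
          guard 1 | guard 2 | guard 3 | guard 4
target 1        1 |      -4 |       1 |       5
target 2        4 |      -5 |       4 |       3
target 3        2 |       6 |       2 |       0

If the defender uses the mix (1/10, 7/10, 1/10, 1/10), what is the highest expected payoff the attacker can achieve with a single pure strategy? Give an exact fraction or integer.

23/5

target 1: (1)·(1/10) + (-4)·(7/10) + (1)·(1/10) + (5)·(1/10) = -21/10.
target 2: (4)·(1/10) + (-5)·(7/10) + (4)·(1/10) + (3)·(1/10) = -12/5.
target 3: (2)·(1/10) + (6)·(7/10) + (2)·(1/10) + (0)·(1/10) = 23/5.
The best pure response is target 3 with expected payoff 23/5.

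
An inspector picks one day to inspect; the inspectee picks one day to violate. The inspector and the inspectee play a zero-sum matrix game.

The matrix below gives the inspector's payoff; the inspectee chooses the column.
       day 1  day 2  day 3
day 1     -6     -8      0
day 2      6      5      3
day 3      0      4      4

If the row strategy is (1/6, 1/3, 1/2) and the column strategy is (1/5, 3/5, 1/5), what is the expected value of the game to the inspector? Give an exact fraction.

11/5

Against (1/5, 3/5, 1/5), each row's expected payoff is day 1: -6; day 2: 24/5; day 3: 16/5.
Taking the (1/6, 1/3, 1/2)-weighted average: (1/6)·(-6) + (1/3)·(24/5) + (1/2)·(16/5) = 11/5.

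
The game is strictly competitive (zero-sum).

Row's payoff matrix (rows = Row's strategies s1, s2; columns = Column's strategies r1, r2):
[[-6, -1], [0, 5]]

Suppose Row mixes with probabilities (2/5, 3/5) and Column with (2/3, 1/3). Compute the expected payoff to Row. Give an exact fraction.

-11/15

Against (2/3, 1/3), each row's expected payoff is s1: -13/3; s2: 5/3.
Taking the (2/5, 3/5)-weighted average: (2/5)·(-13/3) + (3/5)·(5/3) = -11/15.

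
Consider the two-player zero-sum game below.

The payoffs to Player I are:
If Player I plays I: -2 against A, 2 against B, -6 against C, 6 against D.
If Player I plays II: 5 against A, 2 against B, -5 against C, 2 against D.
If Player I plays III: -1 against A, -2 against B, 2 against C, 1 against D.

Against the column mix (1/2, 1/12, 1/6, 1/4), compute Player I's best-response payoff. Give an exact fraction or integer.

I: (-2)·(1/2) + (2)·(1/12) + (-6)·(1/6) + (6)·(1/4) = -1/3.
II: (5)·(1/2) + (2)·(1/12) + (-5)·(1/6) + (2)·(1/4) = 7/3.
III: (-1)·(1/2) + (-2)·(1/12) + (2)·(1/6) + (1)·(1/4) = -1/12.
The best pure response is II with expected payoff 7/3.

7/3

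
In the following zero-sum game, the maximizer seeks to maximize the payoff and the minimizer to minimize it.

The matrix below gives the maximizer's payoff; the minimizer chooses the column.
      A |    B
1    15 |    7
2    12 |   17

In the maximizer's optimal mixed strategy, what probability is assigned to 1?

5/13

Row minima are 7 and 12, so the maximizer's maximin is 12; column maxima are 15 and 17, so the minimizer's minimax is 15. These differ, so the equilibrium is in mixed strategies.
Let the maximizer play 1 with probability p. The minimizer is indifferent when 15p + 12(1−p) = 7p + 17(1−p), giving p = 5/13.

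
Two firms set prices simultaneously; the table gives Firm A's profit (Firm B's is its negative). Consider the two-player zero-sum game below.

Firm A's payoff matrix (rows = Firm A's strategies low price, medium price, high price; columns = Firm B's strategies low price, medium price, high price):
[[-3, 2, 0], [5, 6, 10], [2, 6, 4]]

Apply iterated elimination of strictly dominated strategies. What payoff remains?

5

Column high price is strictly dominated by low price for Firm B (-3<0, 5<10, 2<4); eliminate high price.
Row low price is strictly dominated by row medium price (5>-3, 6>2); eliminate low price.
Column medium price is strictly dominated by low price for Firm B (5<6, 2<6); eliminate medium price.
Row high price is strictly dominated by row medium price (5>2); eliminate high price.
Only (medium price, low price) remains, with payoff 5.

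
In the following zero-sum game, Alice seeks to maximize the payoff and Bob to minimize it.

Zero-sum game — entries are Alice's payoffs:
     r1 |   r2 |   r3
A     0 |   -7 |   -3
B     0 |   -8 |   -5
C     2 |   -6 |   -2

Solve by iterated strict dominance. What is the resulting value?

Column r1 is strictly dominated by r2 for Bob (-7<0, -8<0, -6<2); eliminate r1.
Row B is strictly dominated by row A (-7>-8, -3>-5); eliminate B.
Row A is strictly dominated by row C (-6>-7, -2>-3); eliminate A.
Column r3 is strictly dominated by r2 for Bob (-6<-2); eliminate r3.
Only (C, r2) remains, with payoff -6.

-6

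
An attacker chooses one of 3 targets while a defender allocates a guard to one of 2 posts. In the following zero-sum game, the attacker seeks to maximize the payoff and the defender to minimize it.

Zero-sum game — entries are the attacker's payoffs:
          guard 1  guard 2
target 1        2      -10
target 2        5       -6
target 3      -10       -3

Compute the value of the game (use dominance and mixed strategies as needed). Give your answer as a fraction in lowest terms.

-25/6

Row target 1 is strictly dominated by row target 2, so the attacker never plays it.
The remaining 2×2 game on (target 2, target 3) × (guard 1, guard 2) has no saddle point. Let the attacker play target 2 with probability p; indifference gives 5p − 10(1−p) = −6p − 3(1−p), so p = 7/18.
Similarly the defender's optimal q on guard 1 is 1/6, and the value is 5·(1/6) + (-6)·(5/6) = -25/6.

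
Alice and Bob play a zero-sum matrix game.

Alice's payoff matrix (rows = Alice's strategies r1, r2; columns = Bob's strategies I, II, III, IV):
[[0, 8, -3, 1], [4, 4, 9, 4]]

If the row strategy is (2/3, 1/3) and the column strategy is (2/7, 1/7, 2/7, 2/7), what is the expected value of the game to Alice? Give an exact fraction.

46/21

Against (2/7, 1/7, 2/7, 2/7), each row's expected payoff is r1: 4/7; r2: 38/7.
Taking the (2/3, 1/3)-weighted average: (2/3)·(4/7) + (1/3)·(38/7) = 46/21.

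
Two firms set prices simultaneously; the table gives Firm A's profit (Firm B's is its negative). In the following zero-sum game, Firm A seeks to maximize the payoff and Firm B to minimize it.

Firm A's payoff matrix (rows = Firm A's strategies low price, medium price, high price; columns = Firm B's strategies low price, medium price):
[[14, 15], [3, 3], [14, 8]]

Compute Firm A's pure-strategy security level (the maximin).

The worst-case payoff for each row is low price: 14, medium price: 3, high price: 8.
The best of these is 14.

14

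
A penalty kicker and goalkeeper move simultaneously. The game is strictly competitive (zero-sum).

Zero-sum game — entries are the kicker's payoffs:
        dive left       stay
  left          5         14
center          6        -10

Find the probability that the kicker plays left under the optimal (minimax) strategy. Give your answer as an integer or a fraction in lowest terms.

Row minima are 5 and -10, so the kicker's maximin is 5; column maxima are 6 and 14, so the goalkeeper's minimax is 6. These differ, so the equilibrium is in mixed strategies.
Let the kicker play left with probability p. The goalkeeper is indifferent when 5p + 6(1−p) = 14p − 10(1−p), giving p = 16/25.

16/25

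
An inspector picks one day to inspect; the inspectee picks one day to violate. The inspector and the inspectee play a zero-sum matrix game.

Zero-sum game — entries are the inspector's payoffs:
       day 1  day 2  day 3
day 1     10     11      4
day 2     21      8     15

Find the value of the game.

19/2

Column day 1 is strictly dominated by day 3 for the inspectee (it gives the inspector more in every row).
The remaining 2×2 game on (day 1, day 2) × (day 2, day 3) has no saddle point. Let the inspector play day 1 with probability p; indifference gives 11p + 8(1−p) = 4p + 15(1−p), so p = 1/2.
Similarly the inspectee's optimal q on day 2 is 11/14, and the value is 11·(11/14) + (4)·(3/14) = 19/2.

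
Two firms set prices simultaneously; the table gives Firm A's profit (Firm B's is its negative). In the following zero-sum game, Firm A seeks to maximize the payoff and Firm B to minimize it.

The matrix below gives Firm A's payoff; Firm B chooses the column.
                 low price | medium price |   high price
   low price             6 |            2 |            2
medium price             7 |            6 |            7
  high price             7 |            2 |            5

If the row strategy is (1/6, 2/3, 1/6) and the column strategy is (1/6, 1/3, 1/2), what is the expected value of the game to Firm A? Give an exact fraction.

Against (1/6, 1/3, 1/2), each row's expected payoff is low price: 8/3; medium price: 20/3; high price: 13/3.
Taking the (1/6, 2/3, 1/6)-weighted average: (1/6)·(8/3) + (2/3)·(20/3) + (1/6)·(13/3) = 101/18.

101/18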